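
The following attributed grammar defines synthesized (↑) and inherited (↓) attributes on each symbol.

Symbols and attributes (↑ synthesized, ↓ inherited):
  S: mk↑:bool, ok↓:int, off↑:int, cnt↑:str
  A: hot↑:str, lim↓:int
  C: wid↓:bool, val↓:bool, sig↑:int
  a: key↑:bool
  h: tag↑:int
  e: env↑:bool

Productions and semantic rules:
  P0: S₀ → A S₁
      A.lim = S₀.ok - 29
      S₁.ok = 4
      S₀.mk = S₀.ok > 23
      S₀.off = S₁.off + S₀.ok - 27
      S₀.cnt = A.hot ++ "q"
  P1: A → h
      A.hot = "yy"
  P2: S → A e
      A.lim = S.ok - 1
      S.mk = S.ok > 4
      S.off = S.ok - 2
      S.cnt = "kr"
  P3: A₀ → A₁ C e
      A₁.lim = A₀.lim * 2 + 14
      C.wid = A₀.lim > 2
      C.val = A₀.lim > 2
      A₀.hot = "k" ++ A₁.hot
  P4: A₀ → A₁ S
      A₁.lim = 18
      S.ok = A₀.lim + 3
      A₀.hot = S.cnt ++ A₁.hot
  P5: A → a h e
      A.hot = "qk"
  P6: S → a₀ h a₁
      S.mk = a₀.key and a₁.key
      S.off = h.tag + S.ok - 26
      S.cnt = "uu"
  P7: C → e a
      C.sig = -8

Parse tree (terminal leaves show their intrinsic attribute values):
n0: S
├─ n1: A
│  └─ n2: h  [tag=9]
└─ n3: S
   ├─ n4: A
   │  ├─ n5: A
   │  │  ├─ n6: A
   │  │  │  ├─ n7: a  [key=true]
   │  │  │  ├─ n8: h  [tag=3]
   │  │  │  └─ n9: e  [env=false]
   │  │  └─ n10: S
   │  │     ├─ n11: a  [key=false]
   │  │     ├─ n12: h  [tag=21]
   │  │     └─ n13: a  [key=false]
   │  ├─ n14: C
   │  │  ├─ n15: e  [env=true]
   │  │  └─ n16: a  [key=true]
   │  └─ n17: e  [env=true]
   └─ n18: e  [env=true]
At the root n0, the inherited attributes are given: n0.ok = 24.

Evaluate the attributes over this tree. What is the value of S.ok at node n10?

1. n0.ok = 24  [given at root]
2. n1.lim = -5  [S₀.ok - 29]
3. n2.tag = 9  [terminal]
4. n1.hot = "yy"  ["yy"]
5. n3.ok = 4  [4]
6. n4.lim = 3  [S.ok - 1]
7. n5.lim = 20  [A₀.lim * 2 + 14]
8. n6.lim = 18  [18]
9. n7.key = true  [terminal]
10. n8.tag = 3  [terminal]
11. n9.env = false  [terminal]
12. n6.hot = "qk"  ["qk"]
13. n10.ok = 23  [A₀.lim + 3]
14. n11.key = false  [terminal]
15. n12.tag = 21  [terminal]
16. n13.key = false  [terminal]
17. n10.mk = false  [a₀.key and a₁.key]
18. n10.off = 18  [h.tag + S.ok - 26]
19. n10.cnt = "uu"  ["uu"]
20. n5.hot = "uuqk"  [S.cnt ++ A₁.hot]
21. n14.wid = true  [A₀.lim > 2]
22. n14.val = true  [A₀.lim > 2]
23. n15.env = true  [terminal]
24. n16.key = true  [terminal]
25. n14.sig = -8  [-8]
26. n17.env = true  [terminal]
27. n4.hot = "kuuqk"  ["k" ++ A₁.hot]
28. n18.env = true  [terminal]
29. n3.mk = false  [S.ok > 4]
30. n3.off = 2  [S.ok - 2]
31. n3.cnt = "kr"  ["kr"]
32. n0.mk = true  [S₀.ok > 23]
33. n0.off = -1  [S₁.off + S₀.ok - 27]
34. n0.cnt = "yyq"  [A.hot ++ "q"]

23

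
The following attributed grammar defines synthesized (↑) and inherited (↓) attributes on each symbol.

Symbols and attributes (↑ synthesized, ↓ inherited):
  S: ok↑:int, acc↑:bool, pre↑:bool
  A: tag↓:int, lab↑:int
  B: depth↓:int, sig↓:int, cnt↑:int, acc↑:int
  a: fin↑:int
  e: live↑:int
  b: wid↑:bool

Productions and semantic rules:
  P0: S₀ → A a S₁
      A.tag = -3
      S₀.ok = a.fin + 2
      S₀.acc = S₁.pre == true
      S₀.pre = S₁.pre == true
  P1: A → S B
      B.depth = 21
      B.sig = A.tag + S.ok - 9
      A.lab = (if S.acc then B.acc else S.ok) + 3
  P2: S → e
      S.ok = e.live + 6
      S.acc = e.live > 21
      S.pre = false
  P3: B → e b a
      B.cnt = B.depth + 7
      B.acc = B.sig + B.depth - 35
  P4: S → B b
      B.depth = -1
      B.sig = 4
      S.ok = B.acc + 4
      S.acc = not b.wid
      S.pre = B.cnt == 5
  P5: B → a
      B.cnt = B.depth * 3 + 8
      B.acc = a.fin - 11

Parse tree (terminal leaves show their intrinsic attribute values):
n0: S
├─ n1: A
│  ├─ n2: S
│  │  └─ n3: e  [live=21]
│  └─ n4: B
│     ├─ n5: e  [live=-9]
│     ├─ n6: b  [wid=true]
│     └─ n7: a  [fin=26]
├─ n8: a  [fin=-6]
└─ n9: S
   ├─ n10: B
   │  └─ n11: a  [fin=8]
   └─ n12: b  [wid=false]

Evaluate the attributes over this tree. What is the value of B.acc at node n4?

1. n1.tag = -3  [-3]
2. n3.live = 21  [terminal]
3. n2.ok = 27  [e.live + 6]
4. n2.acc = false  [e.live > 21]
5. n2.pre = false  [false]
6. n4.depth = 21  [21]
7. n4.sig = 15  [A.tag + S.ok - 9]
8. n5.live = -9  [terminal]
9. n6.wid = true  [terminal]
10. n7.fin = 26  [terminal]
11. n4.cnt = 28  [B.depth + 7]
12. n4.acc = 1  [B.sig + B.depth - 35]
13. n1.lab = 30  [(if S.acc then B.acc else S.ok) + 3]
14. n8.fin = -6  [terminal]
15. n10.depth = -1  [-1]
16. n10.sig = 4  [4]
17. n11.fin = 8  [terminal]
18. n10.cnt = 5  [B.depth * 3 + 8]
19. n10.acc = -3  [a.fin - 11]
20. n12.wid = false  [terminal]
21. n9.ok = 1  [B.acc + 4]
22. n9.acc = true  [not b.wid]
23. n9.pre = true  [B.cnt == 5]
24. n0.ok = -4  [a.fin + 2]
25. n0.acc = true  [S₁.pre == true]
26. n0.pre = true  [S₁.pre == true]

1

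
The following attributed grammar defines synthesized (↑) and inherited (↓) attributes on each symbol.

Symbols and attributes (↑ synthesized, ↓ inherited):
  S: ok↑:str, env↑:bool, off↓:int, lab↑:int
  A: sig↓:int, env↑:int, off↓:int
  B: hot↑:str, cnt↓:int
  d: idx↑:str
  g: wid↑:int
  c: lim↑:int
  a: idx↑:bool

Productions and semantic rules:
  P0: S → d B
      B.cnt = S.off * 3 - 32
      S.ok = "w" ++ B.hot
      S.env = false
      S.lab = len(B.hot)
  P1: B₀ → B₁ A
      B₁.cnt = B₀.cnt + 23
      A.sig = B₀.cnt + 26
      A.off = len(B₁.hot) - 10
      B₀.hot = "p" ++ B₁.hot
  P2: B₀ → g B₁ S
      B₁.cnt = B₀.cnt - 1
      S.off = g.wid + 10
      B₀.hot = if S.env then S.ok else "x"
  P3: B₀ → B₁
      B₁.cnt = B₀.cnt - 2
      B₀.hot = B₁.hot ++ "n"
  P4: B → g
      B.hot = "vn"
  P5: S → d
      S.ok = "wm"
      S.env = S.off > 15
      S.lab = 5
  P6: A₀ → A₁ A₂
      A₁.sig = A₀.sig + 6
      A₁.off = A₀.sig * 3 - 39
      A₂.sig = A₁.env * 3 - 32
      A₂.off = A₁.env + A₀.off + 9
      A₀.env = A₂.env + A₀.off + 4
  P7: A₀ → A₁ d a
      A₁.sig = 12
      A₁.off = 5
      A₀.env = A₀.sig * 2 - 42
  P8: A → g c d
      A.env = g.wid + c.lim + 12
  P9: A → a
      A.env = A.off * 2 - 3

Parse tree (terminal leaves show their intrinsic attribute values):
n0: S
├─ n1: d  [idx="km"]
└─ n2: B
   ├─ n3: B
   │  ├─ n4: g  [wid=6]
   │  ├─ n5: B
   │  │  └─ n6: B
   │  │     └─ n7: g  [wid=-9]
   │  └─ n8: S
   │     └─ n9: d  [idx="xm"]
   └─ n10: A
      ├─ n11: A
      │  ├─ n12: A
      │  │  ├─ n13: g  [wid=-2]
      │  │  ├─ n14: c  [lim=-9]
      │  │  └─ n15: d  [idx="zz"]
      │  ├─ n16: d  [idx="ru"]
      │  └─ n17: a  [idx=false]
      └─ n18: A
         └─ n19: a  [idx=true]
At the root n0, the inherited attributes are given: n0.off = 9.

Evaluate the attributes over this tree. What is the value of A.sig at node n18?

4

1. n0.off = 9  [given at root]
2. n1.idx = "km"  [terminal]
3. n2.cnt = -5  [S.off * 3 - 32]
4. n3.cnt = 18  [B₀.cnt + 23]
5. n4.wid = 6  [terminal]
6. n5.cnt = 17  [B₀.cnt - 1]
7. n6.cnt = 15  [B₀.cnt - 2]
8. n7.wid = -9  [terminal]
9. n6.hot = "vn"  ["vn"]
10. n5.hot = "vnn"  [B₁.hot ++ "n"]
11. n8.off = 16  [g.wid + 10]
12. n9.idx = "xm"  [terminal]
13. n8.ok = "wm"  ["wm"]
14. n8.env = true  [S.off > 15]
15. n8.lab = 5  [5]
16. n3.hot = "wm"  [if S.env then S.ok else "x"]
17. n10.sig = 21  [B₀.cnt + 26]
18. n10.off = -8  [len(B₁.hot) - 10]
19. n11.sig = 27  [A₀.sig + 6]
20. n11.off = 24  [A₀.sig * 3 - 39]
21. n12.sig = 12  [12]
22. n12.off = 5  [5]
23. n13.wid = -2  [terminal]
24. n14.lim = -9  [terminal]
25. n15.idx = "zz"  [terminal]
26. n12.env = 1  [g.wid + c.lim + 12]
27. n16.idx = "ru"  [terminal]
28. n17.idx = false  [terminal]
29. n11.env = 12  [A₀.sig * 2 - 42]
30. n18.sig = 4  [A₁.env * 3 - 32]
31. n18.off = 13  [A₁.env + A₀.off + 9]
32. n19.idx = true  [terminal]
33. n18.env = 23  [A.off * 2 - 3]
34. n10.env = 19  [A₂.env + A₀.off + 4]
35. n2.hot = "pwm"  ["p" ++ B₁.hot]
36. n0.ok = "wpwm"  ["w" ++ B.hot]
37. n0.env = false  [false]
38. n0.lab = 3  [len(B.hot)]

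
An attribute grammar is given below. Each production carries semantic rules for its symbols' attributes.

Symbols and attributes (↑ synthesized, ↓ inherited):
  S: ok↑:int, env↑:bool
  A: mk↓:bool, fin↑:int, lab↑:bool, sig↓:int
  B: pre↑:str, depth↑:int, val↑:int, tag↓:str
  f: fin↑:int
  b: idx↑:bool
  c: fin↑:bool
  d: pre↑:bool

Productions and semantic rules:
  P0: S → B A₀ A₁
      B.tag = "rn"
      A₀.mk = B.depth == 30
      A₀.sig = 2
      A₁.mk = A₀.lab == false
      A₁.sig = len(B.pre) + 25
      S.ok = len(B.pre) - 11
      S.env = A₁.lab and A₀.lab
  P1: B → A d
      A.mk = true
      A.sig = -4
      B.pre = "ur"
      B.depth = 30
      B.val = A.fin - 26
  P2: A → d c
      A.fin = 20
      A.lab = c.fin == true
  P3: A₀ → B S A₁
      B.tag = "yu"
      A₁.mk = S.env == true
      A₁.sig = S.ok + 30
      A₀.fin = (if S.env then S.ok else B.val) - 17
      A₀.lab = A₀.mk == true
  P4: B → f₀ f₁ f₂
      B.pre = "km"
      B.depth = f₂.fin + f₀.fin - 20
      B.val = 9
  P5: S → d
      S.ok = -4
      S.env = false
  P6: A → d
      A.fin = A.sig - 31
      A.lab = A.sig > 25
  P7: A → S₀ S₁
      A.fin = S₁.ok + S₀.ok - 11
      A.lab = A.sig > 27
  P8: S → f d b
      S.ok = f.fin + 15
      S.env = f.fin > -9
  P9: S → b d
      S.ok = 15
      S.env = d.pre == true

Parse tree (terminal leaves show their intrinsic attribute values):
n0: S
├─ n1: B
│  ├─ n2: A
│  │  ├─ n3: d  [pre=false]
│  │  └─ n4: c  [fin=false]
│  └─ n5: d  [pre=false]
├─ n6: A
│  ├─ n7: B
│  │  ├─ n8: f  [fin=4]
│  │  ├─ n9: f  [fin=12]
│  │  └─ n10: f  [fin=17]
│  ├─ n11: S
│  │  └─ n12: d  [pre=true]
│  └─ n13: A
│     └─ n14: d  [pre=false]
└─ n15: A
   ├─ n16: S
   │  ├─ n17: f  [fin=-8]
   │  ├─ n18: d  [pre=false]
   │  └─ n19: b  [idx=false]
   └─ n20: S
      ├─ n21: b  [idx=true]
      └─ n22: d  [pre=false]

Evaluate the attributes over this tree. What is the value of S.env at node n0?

1. n1.tag = "rn"  ["rn"]
2. n2.mk = true  [true]
3. n2.sig = -4  [-4]
4. n3.pre = false  [terminal]
5. n4.fin = false  [terminal]
6. n2.fin = 20  [20]
7. n2.lab = false  [c.fin == true]
8. n5.pre = false  [terminal]
9. n1.pre = "ur"  ["ur"]
10. n1.depth = 30  [30]
11. n1.val = -6  [A.fin - 26]
12. n6.mk = true  [B.depth == 30]
13. n6.sig = 2  [2]
14. n7.tag = "yu"  ["yu"]
15. n8.fin = 4  [terminal]
16. n9.fin = 12  [terminal]
17. n10.fin = 17  [terminal]
18. n7.pre = "km"  ["km"]
19. n7.depth = 1  [f₂.fin + f₀.fin - 20]
20. n7.val = 9  [9]
21. n12.pre = true  [terminal]
22. n11.ok = -4  [-4]
23. n11.env = false  [false]
24. n13.mk = false  [S.env == true]
25. n13.sig = 26  [S.ok + 30]
26. n14.pre = false  [terminal]
27. n13.fin = -5  [A.sig - 31]
28. n13.lab = true  [A.sig > 25]
29. n6.fin = -8  [(if S.env then S.ok else B.val) - 17]
30. n6.lab = true  [A₀.mk == true]
31. n15.mk = false  [A₀.lab == false]
32. n15.sig = 27  [len(B.pre) + 25]
33. n17.fin = -8  [terminal]
34. n18.pre = false  [terminal]
35. n19.idx = false  [terminal]
36. n16.ok = 7  [f.fin + 15]
37. n16.env = true  [f.fin > -9]
38. n21.idx = true  [terminal]
39. n22.pre = false  [terminal]
40. n20.ok = 15  [15]
41. n20.env = false  [d.pre == true]
42. n15.fin = 11  [S₁.ok + S₀.ok - 11]
43. n15.lab = false  [A.sig > 27]
44. n0.ok = -9  [len(B.pre) - 11]
45. n0.env = false  [A₁.lab and A₀.lab]

false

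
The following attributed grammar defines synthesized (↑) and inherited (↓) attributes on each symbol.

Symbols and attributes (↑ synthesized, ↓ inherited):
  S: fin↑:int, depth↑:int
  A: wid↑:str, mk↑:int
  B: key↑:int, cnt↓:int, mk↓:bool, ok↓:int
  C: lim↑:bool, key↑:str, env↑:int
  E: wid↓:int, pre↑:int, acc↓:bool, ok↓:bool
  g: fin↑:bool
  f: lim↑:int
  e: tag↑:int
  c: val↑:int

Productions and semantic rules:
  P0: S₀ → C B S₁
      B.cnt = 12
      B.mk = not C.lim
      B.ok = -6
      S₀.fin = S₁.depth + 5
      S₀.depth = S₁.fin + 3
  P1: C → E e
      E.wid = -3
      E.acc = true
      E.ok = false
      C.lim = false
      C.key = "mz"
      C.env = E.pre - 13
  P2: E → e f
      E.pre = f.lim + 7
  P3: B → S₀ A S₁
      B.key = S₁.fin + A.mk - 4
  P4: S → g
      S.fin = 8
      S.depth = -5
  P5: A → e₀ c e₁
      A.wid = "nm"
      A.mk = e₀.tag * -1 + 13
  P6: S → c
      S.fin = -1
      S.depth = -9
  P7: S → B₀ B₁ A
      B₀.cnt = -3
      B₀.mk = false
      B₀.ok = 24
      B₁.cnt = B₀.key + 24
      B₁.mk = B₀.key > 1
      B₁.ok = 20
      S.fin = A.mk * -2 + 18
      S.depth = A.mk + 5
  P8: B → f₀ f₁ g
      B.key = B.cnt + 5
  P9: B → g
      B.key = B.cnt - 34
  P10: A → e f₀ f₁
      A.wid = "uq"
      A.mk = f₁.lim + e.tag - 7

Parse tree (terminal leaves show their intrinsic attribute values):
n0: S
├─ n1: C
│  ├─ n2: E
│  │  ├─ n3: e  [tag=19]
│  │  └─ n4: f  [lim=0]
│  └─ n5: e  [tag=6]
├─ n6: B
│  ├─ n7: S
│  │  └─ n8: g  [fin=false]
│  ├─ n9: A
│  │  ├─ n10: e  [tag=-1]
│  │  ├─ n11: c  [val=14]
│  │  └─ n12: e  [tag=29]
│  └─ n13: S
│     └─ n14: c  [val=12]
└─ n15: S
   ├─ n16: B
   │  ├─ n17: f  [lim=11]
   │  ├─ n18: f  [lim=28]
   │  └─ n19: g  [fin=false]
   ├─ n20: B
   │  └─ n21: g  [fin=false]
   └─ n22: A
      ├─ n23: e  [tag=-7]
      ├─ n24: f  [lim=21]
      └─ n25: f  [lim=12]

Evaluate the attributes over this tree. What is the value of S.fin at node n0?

8

1. n2.wid = -3  [-3]
2. n2.acc = true  [true]
3. n2.ok = false  [false]
4. n3.tag = 19  [terminal]
5. n4.lim = 0  [terminal]
6. n2.pre = 7  [f.lim + 7]
7. n5.tag = 6  [terminal]
8. n1.lim = false  [false]
9. n1.key = "mz"  ["mz"]
10. n1.env = -6  [E.pre - 13]
11. n6.cnt = 12  [12]
12. n6.mk = true  [not C.lim]
13. n6.ok = -6  [-6]
14. n8.fin = false  [terminal]
15. n7.fin = 8  [8]
16. n7.depth = -5  [-5]
17. n10.tag = -1  [terminal]
18. n11.val = 14  [terminal]
19. n12.tag = 29  [terminal]
20. n9.wid = "nm"  ["nm"]
21. n9.mk = 14  [e₀.tag * -1 + 13]
22. n14.val = 12  [terminal]
23. n13.fin = -1  [-1]
24. n13.depth = -9  [-9]
25. n6.key = 9  [S₁.fin + A.mk - 4]
26. n16.cnt = -3  [-3]
27. n16.mk = false  [false]
28. n16.ok = 24  [24]
29. n17.lim = 11  [terminal]
30. n18.lim = 28  [terminal]
31. n19.fin = false  [terminal]
32. n16.key = 2  [B.cnt + 5]
33. n20.cnt = 26  [B₀.key + 24]
34. n20.mk = true  [B₀.key > 1]
35. n20.ok = 20  [20]
36. n21.fin = false  [terminal]
37. n20.key = -8  [B.cnt - 34]
38. n23.tag = -7  [terminal]
39. n24.lim = 21  [terminal]
40. n25.lim = 12  [terminal]
41. n22.wid = "uq"  ["uq"]
42. n22.mk = -2  [f₁.lim + e.tag - 7]
43. n15.fin = 22  [A.mk * -2 + 18]
44. n15.depth = 3  [A.mk + 5]
45. n0.fin = 8  [S₁.depth + 5]
46. n0.depth = 25  [S₁.fin + 3]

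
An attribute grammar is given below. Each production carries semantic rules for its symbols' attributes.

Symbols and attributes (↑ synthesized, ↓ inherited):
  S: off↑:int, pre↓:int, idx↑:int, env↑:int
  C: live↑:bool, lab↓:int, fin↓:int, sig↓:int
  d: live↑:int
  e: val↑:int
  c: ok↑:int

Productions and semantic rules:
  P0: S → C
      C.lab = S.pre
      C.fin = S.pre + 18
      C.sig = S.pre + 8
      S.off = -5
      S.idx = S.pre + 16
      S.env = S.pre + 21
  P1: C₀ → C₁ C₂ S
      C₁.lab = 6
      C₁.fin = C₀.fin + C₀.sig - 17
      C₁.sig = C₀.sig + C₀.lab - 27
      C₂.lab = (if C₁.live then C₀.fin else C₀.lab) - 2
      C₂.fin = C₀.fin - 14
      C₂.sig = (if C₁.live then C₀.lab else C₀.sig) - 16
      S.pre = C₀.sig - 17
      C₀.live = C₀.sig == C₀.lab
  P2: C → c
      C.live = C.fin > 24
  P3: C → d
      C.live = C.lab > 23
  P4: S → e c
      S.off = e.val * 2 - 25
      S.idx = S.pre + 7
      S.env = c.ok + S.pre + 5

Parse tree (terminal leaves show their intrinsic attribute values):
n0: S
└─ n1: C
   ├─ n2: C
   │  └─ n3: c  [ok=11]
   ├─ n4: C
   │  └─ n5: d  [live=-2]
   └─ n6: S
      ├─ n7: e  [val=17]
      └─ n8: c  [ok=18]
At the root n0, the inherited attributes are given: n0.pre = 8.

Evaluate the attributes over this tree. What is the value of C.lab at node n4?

1. n0.pre = 8  [given at root]
2. n1.lab = 8  [S.pre]
3. n1.fin = 26  [S.pre + 18]
4. n1.sig = 16  [S.pre + 8]
5. n2.lab = 6  [6]
6. n2.fin = 25  [C₀.fin + C₀.sig - 17]
7. n2.sig = -3  [C₀.sig + C₀.lab - 27]
8. n3.ok = 11  [terminal]
9. n2.live = true  [C.fin > 24]
10. n4.lab = 24  [(if C₁.live then C₀.fin else C₀.lab) - 2]
11. n4.fin = 12  [C₀.fin - 14]
12. n4.sig = -8  [(if C₁.live then C₀.lab else C₀.sig) - 16]
13. n5.live = -2  [terminal]
14. n4.live = true  [C.lab > 23]
15. n6.pre = -1  [C₀.sig - 17]
16. n7.val = 17  [terminal]
17. n8.ok = 18  [terminal]
18. n6.off = 9  [e.val * 2 - 25]
19. n6.idx = 6  [S.pre + 7]
20. n6.env = 22  [c.ok + S.pre + 5]
21. n1.live = false  [C₀.sig == C₀.lab]
22. n0.off = -5  [-5]
23. n0.idx = 24  [S.pre + 16]
24. n0.env = 29  [S.pre + 21]

24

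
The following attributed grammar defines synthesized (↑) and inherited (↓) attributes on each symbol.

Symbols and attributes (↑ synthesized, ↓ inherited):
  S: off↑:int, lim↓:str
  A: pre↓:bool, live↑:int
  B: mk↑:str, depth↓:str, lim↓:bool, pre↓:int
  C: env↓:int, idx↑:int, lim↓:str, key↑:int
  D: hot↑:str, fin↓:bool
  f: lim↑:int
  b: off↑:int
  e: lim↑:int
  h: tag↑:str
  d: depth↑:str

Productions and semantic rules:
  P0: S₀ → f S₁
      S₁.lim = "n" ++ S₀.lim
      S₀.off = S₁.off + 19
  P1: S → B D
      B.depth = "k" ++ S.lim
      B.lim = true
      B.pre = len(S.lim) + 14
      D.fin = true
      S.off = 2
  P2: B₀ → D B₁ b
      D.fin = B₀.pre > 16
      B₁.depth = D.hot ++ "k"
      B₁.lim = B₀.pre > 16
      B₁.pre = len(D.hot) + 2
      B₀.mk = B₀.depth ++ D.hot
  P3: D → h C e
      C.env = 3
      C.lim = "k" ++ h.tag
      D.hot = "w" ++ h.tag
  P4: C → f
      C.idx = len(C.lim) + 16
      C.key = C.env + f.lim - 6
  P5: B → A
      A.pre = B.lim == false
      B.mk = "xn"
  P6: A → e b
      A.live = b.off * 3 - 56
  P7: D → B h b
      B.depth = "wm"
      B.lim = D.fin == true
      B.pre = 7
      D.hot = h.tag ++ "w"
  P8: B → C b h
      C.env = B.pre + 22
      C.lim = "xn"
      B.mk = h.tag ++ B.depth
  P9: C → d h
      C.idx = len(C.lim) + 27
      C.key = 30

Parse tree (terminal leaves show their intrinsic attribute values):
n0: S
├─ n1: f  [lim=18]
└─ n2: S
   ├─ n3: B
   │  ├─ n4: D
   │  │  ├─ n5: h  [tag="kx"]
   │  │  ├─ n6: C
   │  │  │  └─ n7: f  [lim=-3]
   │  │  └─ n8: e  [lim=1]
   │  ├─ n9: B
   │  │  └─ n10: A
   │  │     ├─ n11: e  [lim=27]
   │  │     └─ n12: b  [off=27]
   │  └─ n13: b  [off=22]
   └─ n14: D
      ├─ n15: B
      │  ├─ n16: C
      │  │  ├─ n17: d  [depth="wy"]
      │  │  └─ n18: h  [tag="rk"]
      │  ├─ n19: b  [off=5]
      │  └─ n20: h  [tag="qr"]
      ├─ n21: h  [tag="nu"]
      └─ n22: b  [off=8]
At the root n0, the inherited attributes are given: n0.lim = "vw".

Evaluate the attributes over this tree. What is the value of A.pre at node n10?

false

1. n0.lim = "vw"  [given at root]
2. n1.lim = 18  [terminal]
3. n2.lim = "nvw"  ["n" ++ S₀.lim]
4. n3.depth = "knvw"  ["k" ++ S.lim]
5. n3.lim = true  [true]
6. n3.pre = 17  [len(S.lim) + 14]
7. n4.fin = true  [B₀.pre > 16]
8. n5.tag = "kx"  [terminal]
9. n6.env = 3  [3]
10. n6.lim = "kkx"  ["k" ++ h.tag]
11. n7.lim = -3  [terminal]
12. n6.idx = 19  [len(C.lim) + 16]
13. n6.key = -6  [C.env + f.lim - 6]
14. n8.lim = 1  [terminal]
15. n4.hot = "wkx"  ["w" ++ h.tag]
16. n9.depth = "wkxk"  [D.hot ++ "k"]
17. n9.lim = true  [B₀.pre > 16]
18. n9.pre = 5  [len(D.hot) + 2]
19. n10.pre = false  [B.lim == false]
20. n11.lim = 27  [terminal]
21. n12.off = 27  [terminal]
22. n10.live = 25  [b.off * 3 - 56]
23. n9.mk = "xn"  ["xn"]
24. n13.off = 22  [terminal]
25. n3.mk = "knvwwkx"  [B₀.depth ++ D.hot]
26. n14.fin = true  [true]
27. n15.depth = "wm"  ["wm"]
28. n15.lim = true  [D.fin == true]
29. n15.pre = 7  [7]
30. n16.env = 29  [B.pre + 22]
31. n16.lim = "xn"  ["xn"]
32. n17.depth = "wy"  [terminal]
33. n18.tag = "rk"  [terminal]
34. n16.idx = 29  [len(C.lim) + 27]
35. n16.key = 30  [30]
36. n19.off = 5  [terminal]
37. n20.tag = "qr"  [terminal]
38. n15.mk = "qrwm"  [h.tag ++ B.depth]
39. n21.tag = "nu"  [terminal]
40. n22.off = 8  [terminal]
41. n14.hot = "nuw"  [h.tag ++ "w"]
42. n2.off = 2  [2]
43. n0.off = 21  [S₁.off + 19]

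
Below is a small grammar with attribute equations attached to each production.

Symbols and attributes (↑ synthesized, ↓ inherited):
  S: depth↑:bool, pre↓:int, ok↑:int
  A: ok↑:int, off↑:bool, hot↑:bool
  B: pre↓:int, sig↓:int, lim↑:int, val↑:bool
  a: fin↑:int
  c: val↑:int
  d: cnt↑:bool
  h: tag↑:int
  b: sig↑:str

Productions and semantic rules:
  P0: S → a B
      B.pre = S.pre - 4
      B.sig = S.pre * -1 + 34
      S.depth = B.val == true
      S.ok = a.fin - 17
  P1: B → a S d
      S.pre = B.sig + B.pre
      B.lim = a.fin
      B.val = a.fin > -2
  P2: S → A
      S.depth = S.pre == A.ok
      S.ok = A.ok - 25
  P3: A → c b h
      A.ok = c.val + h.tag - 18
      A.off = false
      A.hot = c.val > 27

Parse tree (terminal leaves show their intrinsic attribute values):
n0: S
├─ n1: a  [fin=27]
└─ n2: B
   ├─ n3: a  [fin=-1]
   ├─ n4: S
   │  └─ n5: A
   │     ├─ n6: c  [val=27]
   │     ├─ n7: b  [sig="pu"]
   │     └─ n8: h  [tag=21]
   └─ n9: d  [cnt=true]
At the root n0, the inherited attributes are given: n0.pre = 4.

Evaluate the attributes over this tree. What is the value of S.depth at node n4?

1. n0.pre = 4  [given at root]
2. n1.fin = 27  [terminal]
3. n2.pre = 0  [S.pre - 4]
4. n2.sig = 30  [S.pre * -1 + 34]
5. n3.fin = -1  [terminal]
6. n4.pre = 30  [B.sig + B.pre]
7. n6.val = 27  [terminal]
8. n7.sig = "pu"  [terminal]
9. n8.tag = 21  [terminal]
10. n5.ok = 30  [c.val + h.tag - 18]
11. n5.off = false  [false]
12. n5.hot = false  [c.val > 27]
13. n4.depth = true  [S.pre == A.ok]
14. n4.ok = 5  [A.ok - 25]
15. n9.cnt = true  [terminal]
16. n2.lim = -1  [a.fin]
17. n2.val = true  [a.fin > -2]
18. n0.depth = true  [B.val == true]
19. n0.ok = 10  [a.fin - 17]

true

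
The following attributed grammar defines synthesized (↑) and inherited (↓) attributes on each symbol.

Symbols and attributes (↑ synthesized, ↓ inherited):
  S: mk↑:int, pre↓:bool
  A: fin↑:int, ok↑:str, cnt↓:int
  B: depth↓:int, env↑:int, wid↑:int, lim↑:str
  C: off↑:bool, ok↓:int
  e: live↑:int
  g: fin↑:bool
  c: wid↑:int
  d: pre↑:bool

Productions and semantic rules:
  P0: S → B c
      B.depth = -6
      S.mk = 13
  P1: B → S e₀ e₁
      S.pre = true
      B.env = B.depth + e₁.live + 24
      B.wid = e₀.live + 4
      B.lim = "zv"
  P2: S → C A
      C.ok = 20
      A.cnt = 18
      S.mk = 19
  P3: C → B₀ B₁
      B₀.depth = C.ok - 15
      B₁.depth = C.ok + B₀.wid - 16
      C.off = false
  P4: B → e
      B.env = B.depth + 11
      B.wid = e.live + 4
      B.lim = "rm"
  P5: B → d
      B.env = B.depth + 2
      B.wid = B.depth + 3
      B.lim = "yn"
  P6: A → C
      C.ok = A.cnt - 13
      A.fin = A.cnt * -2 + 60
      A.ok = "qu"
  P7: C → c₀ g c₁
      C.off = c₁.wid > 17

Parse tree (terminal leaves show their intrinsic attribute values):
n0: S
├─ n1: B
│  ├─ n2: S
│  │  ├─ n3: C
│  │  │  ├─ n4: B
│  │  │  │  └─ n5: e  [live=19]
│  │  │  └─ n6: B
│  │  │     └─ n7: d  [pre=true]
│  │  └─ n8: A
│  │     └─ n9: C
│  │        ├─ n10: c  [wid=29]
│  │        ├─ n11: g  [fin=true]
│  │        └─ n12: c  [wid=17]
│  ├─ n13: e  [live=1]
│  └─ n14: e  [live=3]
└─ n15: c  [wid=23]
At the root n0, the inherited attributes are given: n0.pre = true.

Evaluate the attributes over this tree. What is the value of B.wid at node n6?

1. n0.pre = true  [given at root]
2. n1.depth = -6  [-6]
3. n2.pre = true  [true]
4. n3.ok = 20  [20]
5. n4.depth = 5  [C.ok - 15]
6. n5.live = 19  [terminal]
7. n4.env = 16  [B.depth + 11]
8. n4.wid = 23  [e.live + 4]
9. n4.lim = "rm"  ["rm"]
10. n6.depth = 27  [C.ok + B₀.wid - 16]
11. n7.pre = true  [terminal]
12. n6.env = 29  [B.depth + 2]
13. n6.wid = 30  [B.depth + 3]
14. n6.lim = "yn"  ["yn"]
15. n3.off = false  [false]
16. n8.cnt = 18  [18]
17. n9.ok = 5  [A.cnt - 13]
18. n10.wid = 29  [terminal]
19. n11.fin = true  [terminal]
20. n12.wid = 17  [terminal]
21. n9.off = false  [c₁.wid > 17]
22. n8.fin = 24  [A.cnt * -2 + 60]
23. n8.ok = "qu"  ["qu"]
24. n2.mk = 19  [19]
25. n13.live = 1  [terminal]
26. n14.live = 3  [terminal]
27. n1.env = 21  [B.depth + e₁.live + 24]
28. n1.wid = 5  [e₀.live + 4]
29. n1.lim = "zv"  ["zv"]
30. n15.wid = 23  [terminal]
31. n0.mk = 13  [13]

30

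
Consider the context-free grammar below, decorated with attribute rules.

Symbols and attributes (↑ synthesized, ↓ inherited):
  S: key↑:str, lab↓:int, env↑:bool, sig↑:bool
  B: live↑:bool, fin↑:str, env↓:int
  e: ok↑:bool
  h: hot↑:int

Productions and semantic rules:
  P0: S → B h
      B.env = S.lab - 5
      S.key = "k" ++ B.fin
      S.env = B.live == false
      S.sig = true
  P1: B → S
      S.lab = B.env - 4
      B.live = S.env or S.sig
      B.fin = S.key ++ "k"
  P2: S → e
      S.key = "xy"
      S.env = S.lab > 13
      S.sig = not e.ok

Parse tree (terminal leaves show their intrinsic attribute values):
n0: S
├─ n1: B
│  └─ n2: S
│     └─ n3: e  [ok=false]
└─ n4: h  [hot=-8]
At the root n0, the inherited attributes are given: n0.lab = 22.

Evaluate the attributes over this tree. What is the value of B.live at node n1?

true

1. n0.lab = 22  [given at root]
2. n1.env = 17  [S.lab - 5]
3. n2.lab = 13  [B.env - 4]
4. n3.ok = false  [terminal]
5. n2.key = "xy"  ["xy"]
6. n2.env = false  [S.lab > 13]
7. n2.sig = true  [not e.ok]
8. n1.live = true  [S.env or S.sig]
9. n1.fin = "xyk"  [S.key ++ "k"]
10. n4.hot = -8  [terminal]
11. n0.key = "kxyk"  ["k" ++ B.fin]
12. n0.env = false  [B.live == false]
13. n0.sig = true  [true]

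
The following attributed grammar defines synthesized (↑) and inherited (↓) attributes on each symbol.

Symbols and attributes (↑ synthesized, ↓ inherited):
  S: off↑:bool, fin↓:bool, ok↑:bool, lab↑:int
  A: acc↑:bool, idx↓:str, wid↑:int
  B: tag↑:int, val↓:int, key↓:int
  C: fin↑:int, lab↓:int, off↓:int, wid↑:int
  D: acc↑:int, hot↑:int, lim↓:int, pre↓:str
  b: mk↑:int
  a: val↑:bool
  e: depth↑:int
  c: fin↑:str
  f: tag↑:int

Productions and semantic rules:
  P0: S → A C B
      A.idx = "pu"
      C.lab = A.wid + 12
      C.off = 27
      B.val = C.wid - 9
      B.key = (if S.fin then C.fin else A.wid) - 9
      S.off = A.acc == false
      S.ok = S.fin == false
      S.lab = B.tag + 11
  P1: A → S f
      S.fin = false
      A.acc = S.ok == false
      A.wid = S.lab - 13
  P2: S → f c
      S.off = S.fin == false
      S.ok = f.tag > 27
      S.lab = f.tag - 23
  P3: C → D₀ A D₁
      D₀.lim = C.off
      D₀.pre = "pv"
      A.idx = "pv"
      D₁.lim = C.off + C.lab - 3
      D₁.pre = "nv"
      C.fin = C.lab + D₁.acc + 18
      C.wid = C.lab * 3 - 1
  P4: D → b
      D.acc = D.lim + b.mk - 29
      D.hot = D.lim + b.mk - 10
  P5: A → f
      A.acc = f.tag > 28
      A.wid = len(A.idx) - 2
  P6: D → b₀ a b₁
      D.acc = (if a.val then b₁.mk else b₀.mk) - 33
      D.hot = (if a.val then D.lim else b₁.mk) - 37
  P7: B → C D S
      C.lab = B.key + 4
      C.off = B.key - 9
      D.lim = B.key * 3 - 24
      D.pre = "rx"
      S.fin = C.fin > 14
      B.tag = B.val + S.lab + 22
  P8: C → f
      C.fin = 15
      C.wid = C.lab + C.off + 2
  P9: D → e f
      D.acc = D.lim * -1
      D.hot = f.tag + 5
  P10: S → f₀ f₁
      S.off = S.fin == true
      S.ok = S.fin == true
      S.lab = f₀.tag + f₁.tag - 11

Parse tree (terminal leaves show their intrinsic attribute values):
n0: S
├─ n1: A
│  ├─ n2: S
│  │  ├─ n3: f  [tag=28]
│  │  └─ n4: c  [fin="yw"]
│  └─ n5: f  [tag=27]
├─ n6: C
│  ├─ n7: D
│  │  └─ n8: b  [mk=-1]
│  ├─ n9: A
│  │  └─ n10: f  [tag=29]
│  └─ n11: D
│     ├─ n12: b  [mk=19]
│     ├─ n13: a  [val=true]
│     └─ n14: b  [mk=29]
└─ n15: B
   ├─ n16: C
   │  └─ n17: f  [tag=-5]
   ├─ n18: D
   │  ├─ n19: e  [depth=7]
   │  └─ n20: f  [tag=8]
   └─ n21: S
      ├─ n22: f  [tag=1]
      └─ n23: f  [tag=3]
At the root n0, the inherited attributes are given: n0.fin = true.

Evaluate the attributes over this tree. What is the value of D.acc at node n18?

-3

1. n0.fin = true  [given at root]
2. n1.idx = "pu"  ["pu"]
3. n2.fin = false  [false]
4. n3.tag = 28  [terminal]
5. n4.fin = "yw"  [terminal]
6. n2.off = true  [S.fin == false]
7. n2.ok = true  [f.tag > 27]
8. n2.lab = 5  [f.tag - 23]
9. n5.tag = 27  [terminal]
10. n1.acc = false  [S.ok == false]
11. n1.wid = -8  [S.lab - 13]
12. n6.lab = 4  [A.wid + 12]
13. n6.off = 27  [27]
14. n7.lim = 27  [C.off]
15. n7.pre = "pv"  ["pv"]
16. n8.mk = -1  [terminal]
17. n7.acc = -3  [D.lim + b.mk - 29]
18. n7.hot = 16  [D.lim + b.mk - 10]
19. n9.idx = "pv"  ["pv"]
20. n10.tag = 29  [terminal]
21. n9.acc = true  [f.tag > 28]
22. n9.wid = 0  [len(A.idx) - 2]
23. n11.lim = 28  [C.off + C.lab - 3]
24. n11.pre = "nv"  ["nv"]
25. n12.mk = 19  [terminal]
26. n13.val = true  [terminal]
27. n14.mk = 29  [terminal]
28. n11.acc = -4  [(if a.val then b₁.mk else b₀.mk) - 33]
29. n11.hot = -9  [(if a.val then D.lim else b₁.mk) - 37]
30. n6.fin = 18  [C.lab + D₁.acc + 18]
31. n6.wid = 11  [C.lab * 3 - 1]
32. n15.val = 2  [C.wid - 9]
33. n15.key = 9  [(if S.fin then C.fin else A.wid) - 9]
34. n16.lab = 13  [B.key + 4]
35. n16.off = 0  [B.key - 9]
36. n17.tag = -5  [terminal]
37. n16.fin = 15  [15]
38. n16.wid = 15  [C.lab + C.off + 2]
39. n18.lim = 3  [B.key * 3 - 24]
40. n18.pre = "rx"  ["rx"]
41. n19.depth = 7  [terminal]
42. n20.tag = 8  [terminal]
43. n18.acc = -3  [D.lim * -1]
44. n18.hot = 13  [f.tag + 5]
45. n21.fin = true  [C.fin > 14]
46. n22.tag = 1  [terminal]
47. n23.tag = 3  [terminal]
48. n21.off = true  [S.fin == true]
49. n21.ok = true  [S.fin == true]
50. n21.lab = -7  [f₀.tag + f₁.tag - 11]
51. n15.tag = 17  [B.val + S.lab + 22]
52. n0.off = true  [A.acc == false]
53. n0.ok = false  [S.fin == false]
54. n0.lab = 28  [B.tag + 11]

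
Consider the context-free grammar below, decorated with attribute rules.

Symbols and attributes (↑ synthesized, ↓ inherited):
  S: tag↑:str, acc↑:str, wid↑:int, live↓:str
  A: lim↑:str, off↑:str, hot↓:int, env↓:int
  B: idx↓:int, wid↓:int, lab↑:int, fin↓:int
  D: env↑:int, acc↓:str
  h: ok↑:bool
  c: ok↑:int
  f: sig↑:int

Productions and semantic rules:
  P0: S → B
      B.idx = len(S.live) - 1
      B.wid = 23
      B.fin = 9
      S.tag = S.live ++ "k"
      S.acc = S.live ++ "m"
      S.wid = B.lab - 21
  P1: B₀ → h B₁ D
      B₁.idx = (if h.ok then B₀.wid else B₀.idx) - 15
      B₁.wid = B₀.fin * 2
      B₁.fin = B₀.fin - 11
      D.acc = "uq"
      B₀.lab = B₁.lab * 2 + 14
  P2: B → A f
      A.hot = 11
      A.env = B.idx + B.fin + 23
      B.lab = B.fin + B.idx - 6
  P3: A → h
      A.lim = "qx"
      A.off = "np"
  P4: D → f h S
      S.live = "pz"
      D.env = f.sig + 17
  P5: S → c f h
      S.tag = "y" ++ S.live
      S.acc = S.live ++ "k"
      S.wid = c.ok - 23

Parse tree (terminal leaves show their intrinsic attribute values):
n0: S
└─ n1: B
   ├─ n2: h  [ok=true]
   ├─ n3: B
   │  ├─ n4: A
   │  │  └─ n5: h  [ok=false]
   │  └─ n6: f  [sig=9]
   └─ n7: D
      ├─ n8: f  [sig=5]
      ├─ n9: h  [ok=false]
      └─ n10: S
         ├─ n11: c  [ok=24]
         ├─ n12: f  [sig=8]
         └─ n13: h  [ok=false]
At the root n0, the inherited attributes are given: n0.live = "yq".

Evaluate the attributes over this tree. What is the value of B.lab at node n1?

14

1. n0.live = "yq"  [given at root]
2. n1.idx = 1  [len(S.live) - 1]
3. n1.wid = 23  [23]
4. n1.fin = 9  [9]
5. n2.ok = true  [terminal]
6. n3.idx = 8  [(if h.ok then B₀.wid else B₀.idx) - 15]
7. n3.wid = 18  [B₀.fin * 2]
8. n3.fin = -2  [B₀.fin - 11]
9. n4.hot = 11  [11]
10. n4.env = 29  [B.idx + B.fin + 23]
11. n5.ok = false  [terminal]
12. n4.lim = "qx"  ["qx"]
13. n4.off = "np"  ["np"]
14. n6.sig = 9  [terminal]
15. n3.lab = 0  [B.fin + B.idx - 6]
16. n7.acc = "uq"  ["uq"]
17. n8.sig = 5  [terminal]
18. n9.ok = false  [terminal]
19. n10.live = "pz"  ["pz"]
20. n11.ok = 24  [terminal]
21. n12.sig = 8  [terminal]
22. n13.ok = false  [terminal]
23. n10.tag = "ypz"  ["y" ++ S.live]
24. n10.acc = "pzk"  [S.live ++ "k"]
25. n10.wid = 1  [c.ok - 23]
26. n7.env = 22  [f.sig + 17]
27. n1.lab = 14  [B₁.lab * 2 + 14]
28. n0.tag = "yqk"  [S.live ++ "k"]
29. n0.acc = "yqm"  [S.live ++ "m"]
30. n0.wid = -7  [B.lab - 21]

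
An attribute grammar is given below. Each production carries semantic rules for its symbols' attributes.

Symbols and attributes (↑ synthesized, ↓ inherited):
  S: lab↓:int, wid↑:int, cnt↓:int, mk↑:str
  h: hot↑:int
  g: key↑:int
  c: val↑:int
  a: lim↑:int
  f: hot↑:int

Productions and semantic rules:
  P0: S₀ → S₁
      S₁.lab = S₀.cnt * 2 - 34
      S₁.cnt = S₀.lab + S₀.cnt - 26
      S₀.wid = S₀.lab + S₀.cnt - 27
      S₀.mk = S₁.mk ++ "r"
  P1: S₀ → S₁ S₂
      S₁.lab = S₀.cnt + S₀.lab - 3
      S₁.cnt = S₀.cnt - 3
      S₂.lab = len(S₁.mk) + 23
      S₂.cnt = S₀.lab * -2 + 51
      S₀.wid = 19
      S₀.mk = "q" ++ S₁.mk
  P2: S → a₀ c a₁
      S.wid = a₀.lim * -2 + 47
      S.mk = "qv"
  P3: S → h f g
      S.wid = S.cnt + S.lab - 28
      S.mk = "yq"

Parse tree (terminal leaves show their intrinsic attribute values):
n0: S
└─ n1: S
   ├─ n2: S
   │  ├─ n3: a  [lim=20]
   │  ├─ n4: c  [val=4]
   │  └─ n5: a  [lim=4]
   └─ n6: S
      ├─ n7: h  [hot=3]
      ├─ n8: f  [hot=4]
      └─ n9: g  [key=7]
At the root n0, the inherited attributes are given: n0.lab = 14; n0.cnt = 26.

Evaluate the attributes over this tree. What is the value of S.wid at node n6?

12

1. n0.lab = 14  [given at root]
2. n0.cnt = 26  [given at root]
3. n1.lab = 18  [S₀.cnt * 2 - 34]
4. n1.cnt = 14  [S₀.lab + S₀.cnt - 26]
5. n2.lab = 29  [S₀.cnt + S₀.lab - 3]
6. n2.cnt = 11  [S₀.cnt - 3]
7. n3.lim = 20  [terminal]
8. n4.val = 4  [terminal]
9. n5.lim = 4  [terminal]
10. n2.wid = 7  [a₀.lim * -2 + 47]
11. n2.mk = "qv"  ["qv"]
12. n6.lab = 25  [len(S₁.mk) + 23]
13. n6.cnt = 15  [S₀.lab * -2 + 51]
14. n7.hot = 3  [terminal]
15. n8.hot = 4  [terminal]
16. n9.key = 7  [terminal]
17. n6.wid = 12  [S.cnt + S.lab - 28]
18. n6.mk = "yq"  ["yq"]
19. n1.wid = 19  [19]
20. n1.mk = "qqv"  ["q" ++ S₁.mk]
21. n0.wid = 13  [S₀.lab + S₀.cnt - 27]
22. n0.mk = "qqvr"  [S₁.mk ++ "r"]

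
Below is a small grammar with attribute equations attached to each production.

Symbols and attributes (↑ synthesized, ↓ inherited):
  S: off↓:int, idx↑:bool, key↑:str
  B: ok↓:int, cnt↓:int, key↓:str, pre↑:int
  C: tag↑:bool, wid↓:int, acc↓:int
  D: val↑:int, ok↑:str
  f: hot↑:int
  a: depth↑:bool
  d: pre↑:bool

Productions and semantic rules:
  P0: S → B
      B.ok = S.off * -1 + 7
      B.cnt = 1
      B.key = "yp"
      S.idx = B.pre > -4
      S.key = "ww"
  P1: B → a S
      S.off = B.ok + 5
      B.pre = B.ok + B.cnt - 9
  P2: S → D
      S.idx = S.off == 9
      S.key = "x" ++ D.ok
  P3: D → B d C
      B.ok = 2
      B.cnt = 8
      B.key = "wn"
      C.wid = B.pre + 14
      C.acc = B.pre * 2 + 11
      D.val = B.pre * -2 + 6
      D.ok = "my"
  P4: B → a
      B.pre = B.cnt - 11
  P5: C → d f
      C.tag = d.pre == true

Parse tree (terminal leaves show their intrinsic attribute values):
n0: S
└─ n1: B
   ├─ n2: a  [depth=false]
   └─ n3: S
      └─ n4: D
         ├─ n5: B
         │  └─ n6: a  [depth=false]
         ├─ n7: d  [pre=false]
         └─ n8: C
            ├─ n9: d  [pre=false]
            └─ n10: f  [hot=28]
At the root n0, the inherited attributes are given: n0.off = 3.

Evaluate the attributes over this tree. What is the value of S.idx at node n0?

false

1. n0.off = 3  [given at root]
2. n1.ok = 4  [S.off * -1 + 7]
3. n1.cnt = 1  [1]
4. n1.key = "yp"  ["yp"]
5. n2.depth = false  [terminal]
6. n3.off = 9  [B.ok + 5]
7. n5.ok = 2  [2]
8. n5.cnt = 8  [8]
9. n5.key = "wn"  ["wn"]
10. n6.depth = false  [terminal]
11. n5.pre = -3  [B.cnt - 11]
12. n7.pre = false  [terminal]
13. n8.wid = 11  [B.pre + 14]
14. n8.acc = 5  [B.pre * 2 + 11]
15. n9.pre = false  [terminal]
16. n10.hot = 28  [terminal]
17. n8.tag = false  [d.pre == true]
18. n4.val = 12  [B.pre * -2 + 6]
19. n4.ok = "my"  ["my"]
20. n3.idx = true  [S.off == 9]
21. n3.key = "xmy"  ["x" ++ D.ok]
22. n1.pre = -4  [B.ok + B.cnt - 9]
23. n0.idx = false  [B.pre > -4]
24. n0.key = "ww"  ["ww"]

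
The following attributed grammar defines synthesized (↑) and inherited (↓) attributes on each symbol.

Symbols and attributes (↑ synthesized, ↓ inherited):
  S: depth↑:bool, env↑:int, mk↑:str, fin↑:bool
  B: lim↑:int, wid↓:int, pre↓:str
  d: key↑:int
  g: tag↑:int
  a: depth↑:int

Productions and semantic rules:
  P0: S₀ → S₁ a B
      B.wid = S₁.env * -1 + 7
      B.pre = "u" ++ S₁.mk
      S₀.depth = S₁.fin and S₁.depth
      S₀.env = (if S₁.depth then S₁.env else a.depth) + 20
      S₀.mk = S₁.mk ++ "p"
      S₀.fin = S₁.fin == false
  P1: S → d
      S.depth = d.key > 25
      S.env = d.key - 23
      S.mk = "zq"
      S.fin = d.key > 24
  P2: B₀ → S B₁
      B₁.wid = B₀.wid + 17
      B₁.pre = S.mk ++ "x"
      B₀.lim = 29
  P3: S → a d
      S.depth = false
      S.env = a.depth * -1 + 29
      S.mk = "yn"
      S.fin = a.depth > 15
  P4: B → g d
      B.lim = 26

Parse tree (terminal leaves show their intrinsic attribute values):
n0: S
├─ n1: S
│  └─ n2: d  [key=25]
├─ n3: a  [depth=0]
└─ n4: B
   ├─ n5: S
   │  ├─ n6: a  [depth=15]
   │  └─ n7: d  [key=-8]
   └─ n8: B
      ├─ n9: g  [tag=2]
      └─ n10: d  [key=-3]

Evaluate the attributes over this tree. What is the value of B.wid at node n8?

1. n2.key = 25  [terminal]
2. n1.depth = false  [d.key > 25]
3. n1.env = 2  [d.key - 23]
4. n1.mk = "zq"  ["zq"]
5. n1.fin = true  [d.key > 24]
6. n3.depth = 0  [terminal]
7. n4.wid = 5  [S₁.env * -1 + 7]
8. n4.pre = "uzq"  ["u" ++ S₁.mk]
9. n6.depth = 15  [terminal]
10. n7.key = -8  [terminal]
11. n5.depth = false  [false]
12. n5.env = 14  [a.depth * -1 + 29]
13. n5.mk = "yn"  ["yn"]
14. n5.fin = false  [a.depth > 15]
15. n8.wid = 22  [B₀.wid + 17]
16. n8.pre = "ynx"  [S.mk ++ "x"]
17. n9.tag = 2  [terminal]
18. n10.key = -3  [terminal]
19. n8.lim = 26  [26]
20. n4.lim = 29  [29]
21. n0.depth = false  [S₁.fin and S₁.depth]
22. n0.env = 20  [(if S₁.depth then S₁.env else a.depth) + 20]
23. n0.mk = "zqp"  [S₁.mk ++ "p"]
24. n0.fin = false  [S₁.fin == false]

22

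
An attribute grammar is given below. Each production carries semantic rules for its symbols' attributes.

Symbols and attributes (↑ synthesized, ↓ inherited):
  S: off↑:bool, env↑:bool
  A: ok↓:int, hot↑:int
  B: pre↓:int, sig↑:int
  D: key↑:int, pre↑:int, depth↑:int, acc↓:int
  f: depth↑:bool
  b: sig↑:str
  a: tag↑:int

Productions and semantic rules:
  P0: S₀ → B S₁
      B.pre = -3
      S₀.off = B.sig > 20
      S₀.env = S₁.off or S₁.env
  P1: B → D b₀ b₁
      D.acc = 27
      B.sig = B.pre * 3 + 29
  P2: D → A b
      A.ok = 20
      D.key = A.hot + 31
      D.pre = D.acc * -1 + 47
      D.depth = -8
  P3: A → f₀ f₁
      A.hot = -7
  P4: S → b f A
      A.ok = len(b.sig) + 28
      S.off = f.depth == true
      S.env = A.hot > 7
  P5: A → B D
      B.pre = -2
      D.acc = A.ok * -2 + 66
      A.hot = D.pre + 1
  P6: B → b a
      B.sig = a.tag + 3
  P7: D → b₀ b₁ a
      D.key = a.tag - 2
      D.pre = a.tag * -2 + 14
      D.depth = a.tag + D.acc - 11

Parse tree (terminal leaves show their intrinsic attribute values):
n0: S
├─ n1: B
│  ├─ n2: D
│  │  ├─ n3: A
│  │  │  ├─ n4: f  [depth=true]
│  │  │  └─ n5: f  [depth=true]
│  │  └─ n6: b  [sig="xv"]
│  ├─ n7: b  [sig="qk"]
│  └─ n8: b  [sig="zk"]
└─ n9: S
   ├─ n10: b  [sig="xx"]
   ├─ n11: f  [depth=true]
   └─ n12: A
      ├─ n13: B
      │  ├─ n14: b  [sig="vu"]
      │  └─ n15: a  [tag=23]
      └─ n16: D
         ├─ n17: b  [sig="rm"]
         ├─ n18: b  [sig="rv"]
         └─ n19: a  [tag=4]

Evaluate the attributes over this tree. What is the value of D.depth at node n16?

1. n1.pre = -3  [-3]
2. n2.acc = 27  [27]
3. n3.ok = 20  [20]
4. n4.depth = true  [terminal]
5. n5.depth = true  [terminal]
6. n3.hot = -7  [-7]
7. n6.sig = "xv"  [terminal]
8. n2.key = 24  [A.hot + 31]
9. n2.pre = 20  [D.acc * -1 + 47]
10. n2.depth = -8  [-8]
11. n7.sig = "qk"  [terminal]
12. n8.sig = "zk"  [terminal]
13. n1.sig = 20  [B.pre * 3 + 29]
14. n10.sig = "xx"  [terminal]
15. n11.depth = true  [terminal]
16. n12.ok = 30  [len(b.sig) + 28]
17. n13.pre = -2  [-2]
18. n14.sig = "vu"  [terminal]
19. n15.tag = 23  [terminal]
20. n13.sig = 26  [a.tag + 3]
21. n16.acc = 6  [A.ok * -2 + 66]
22. n17.sig = "rm"  [terminal]
23. n18.sig = "rv"  [terminal]
24. n19.tag = 4  [terminal]
25. n16.key = 2  [a.tag - 2]
26. n16.pre = 6  [a.tag * -2 + 14]
27. n16.depth = -1  [a.tag + D.acc - 11]
28. n12.hot = 7  [D.pre + 1]
29. n9.off = true  [f.depth == true]
30. n9.env = false  [A.hot > 7]
31. n0.off = false  [B.sig > 20]
32. n0.env = true  [S₁.off or S₁.env]

-1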